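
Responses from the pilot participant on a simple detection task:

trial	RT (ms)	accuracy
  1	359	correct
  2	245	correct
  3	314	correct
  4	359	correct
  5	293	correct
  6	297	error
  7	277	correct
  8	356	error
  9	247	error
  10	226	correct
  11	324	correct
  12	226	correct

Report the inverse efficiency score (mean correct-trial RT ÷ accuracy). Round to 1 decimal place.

388.6 ms

Correct trials (n=9): 359, 245, 314, 359, 293, 277, 226, 324, 226
Mean correct RT = 2623/9 = 291.4444 ms
Proportion correct = 9/12
IES = 291.4444 / (9/12) = 388.593 ms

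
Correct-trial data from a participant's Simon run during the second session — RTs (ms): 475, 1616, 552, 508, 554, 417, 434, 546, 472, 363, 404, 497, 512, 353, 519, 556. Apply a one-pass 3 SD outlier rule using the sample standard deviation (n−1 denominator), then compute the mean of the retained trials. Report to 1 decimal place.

477.5 ms

n = 16, ΣRT = 8778, M = 548.625
Σ(x−M)² = 1281323.75; s = √(1281323.75/15) = 292.270
Cutoffs: 548.625 ± 3·292.270 → [-328.2, 1425.4]
Outside: 1616 → excluded.
Retained (n=15): Σ = 7162, mean = 7162/15 = 477.467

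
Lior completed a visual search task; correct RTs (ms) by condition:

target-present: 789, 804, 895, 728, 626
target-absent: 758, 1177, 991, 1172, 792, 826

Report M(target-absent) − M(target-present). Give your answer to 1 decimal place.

184.3 ms

M(target-present) = 3842/5 = 768.400
M(target-absent) = 5716/6 = 952.667
Difference = 952.667 − 768.400 = 184.267 ms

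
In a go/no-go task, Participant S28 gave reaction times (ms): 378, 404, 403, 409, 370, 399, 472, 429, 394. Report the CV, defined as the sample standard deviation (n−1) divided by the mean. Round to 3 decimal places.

n = 9, Σ = 3658, M = 406.4444
Σ(x−M)² = 7178.222; s = √(7178.222/8) = 29.9546
CV = 29.9546 / 406.4444 = 0.07370

0.074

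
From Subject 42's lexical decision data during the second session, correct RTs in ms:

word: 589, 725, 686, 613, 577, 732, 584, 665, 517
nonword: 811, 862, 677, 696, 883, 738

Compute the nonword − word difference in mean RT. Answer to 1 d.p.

145.8 ms

M(word) = 5688/9 = 632.000
M(nonword) = 4667/6 = 777.833
Difference = 777.833 − 632.000 = 145.833 ms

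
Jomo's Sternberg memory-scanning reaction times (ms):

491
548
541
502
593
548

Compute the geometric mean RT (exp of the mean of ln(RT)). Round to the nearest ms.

ln(RT): 6.1964, 6.3063, 6.2934, 6.2186, 6.3852, 6.3063
Mean ln(RT) = 37.7062/6 = 6.28437
Geometric mean = exp(6.28437) = 536.13 ms

536 ms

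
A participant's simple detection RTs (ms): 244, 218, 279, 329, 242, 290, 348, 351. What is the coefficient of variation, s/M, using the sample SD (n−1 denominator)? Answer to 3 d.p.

0.178

n = 8, Σ = 2301, M = 287.6250
Σ(x−M)² = 18285.875; s = √(18285.875/7) = 51.1103
CV = 51.1103 / 287.6250 = 0.17770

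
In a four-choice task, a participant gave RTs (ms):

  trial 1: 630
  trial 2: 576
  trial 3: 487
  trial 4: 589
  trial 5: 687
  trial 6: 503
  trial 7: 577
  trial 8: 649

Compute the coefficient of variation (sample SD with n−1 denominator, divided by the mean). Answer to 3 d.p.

n = 8, Σ = 4698, M = 587.2500
Σ(x−M)² = 32973.500; s = √(32973.500/7) = 68.6331
CV = 68.6331 / 587.2500 = 0.11687

0.117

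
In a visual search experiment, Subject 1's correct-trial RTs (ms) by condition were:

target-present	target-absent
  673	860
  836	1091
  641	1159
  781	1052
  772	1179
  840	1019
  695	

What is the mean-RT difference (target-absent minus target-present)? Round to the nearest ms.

312 ms

M(target-present) = 5238/7 = 748.286
M(target-absent) = 6360/6 = 1060.000
Difference = 1060.000 − 748.286 = 311.714 ms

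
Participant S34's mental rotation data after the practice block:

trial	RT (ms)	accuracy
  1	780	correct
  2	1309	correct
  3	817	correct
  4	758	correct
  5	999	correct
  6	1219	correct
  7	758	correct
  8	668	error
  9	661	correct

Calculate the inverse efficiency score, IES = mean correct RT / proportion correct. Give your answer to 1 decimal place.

1026.7 ms

Correct trials (n=8): 780, 1309, 817, 758, 999, 1219, 758, 661
Mean correct RT = 7301/8 = 912.6250 ms
Proportion correct = 8/9
IES = 912.6250 / (8/9) = 1026.703 ms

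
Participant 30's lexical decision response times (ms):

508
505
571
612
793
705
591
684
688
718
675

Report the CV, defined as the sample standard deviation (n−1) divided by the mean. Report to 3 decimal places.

n = 11, Σ = 7050, M = 640.9091
Σ(x−M)² = 82768.909; s = √(82768.909/10) = 90.9774
CV = 90.9774 / 640.9091 = 0.14195

0.142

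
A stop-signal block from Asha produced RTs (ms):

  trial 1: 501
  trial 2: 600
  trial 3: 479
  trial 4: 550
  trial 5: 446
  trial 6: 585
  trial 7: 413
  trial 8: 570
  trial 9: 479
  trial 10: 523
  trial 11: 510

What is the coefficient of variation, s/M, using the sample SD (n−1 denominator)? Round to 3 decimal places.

0.114

n = 11, Σ = 5656, M = 514.1818
Σ(x−M)² = 34409.636; s = √(34409.636/10) = 58.6597
CV = 58.6597 / 514.1818 = 0.11408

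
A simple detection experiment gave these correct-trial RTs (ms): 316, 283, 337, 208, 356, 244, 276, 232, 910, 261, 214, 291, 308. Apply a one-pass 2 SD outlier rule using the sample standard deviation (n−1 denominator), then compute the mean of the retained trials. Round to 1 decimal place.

277.2 ms

n = 13, ΣRT = 4236, M = 325.846
Σ(x−M)² = 394327.69; s = √(394327.69/12) = 181.275
Cutoffs: 325.846 ± 2·181.275 → [-36.7, 688.4]
Outside: 910 → excluded.
Retained (n=12): Σ = 3326, mean = 3326/12 = 277.167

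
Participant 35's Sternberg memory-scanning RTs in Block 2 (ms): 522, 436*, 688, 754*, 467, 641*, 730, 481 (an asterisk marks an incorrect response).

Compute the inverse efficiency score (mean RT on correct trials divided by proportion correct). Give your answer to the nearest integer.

924 ms

Correct trials (n=5): 522, 688, 467, 730, 481
Mean correct RT = 2888/5 = 577.6000 ms
Proportion correct = 5/8
IES = 577.6000 / (5/8) = 924.160 ms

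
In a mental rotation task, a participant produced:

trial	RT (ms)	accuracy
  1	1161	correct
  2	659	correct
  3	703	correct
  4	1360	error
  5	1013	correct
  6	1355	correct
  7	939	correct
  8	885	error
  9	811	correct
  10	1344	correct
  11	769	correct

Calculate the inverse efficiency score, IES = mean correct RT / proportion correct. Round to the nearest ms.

Correct trials (n=9): 1161, 659, 703, 1013, 1355, 939, 811, 1344, 769
Mean correct RT = 8754/9 = 972.6667 ms
Proportion correct = 9/11
IES = 972.6667 / (9/11) = 1188.815 ms

1189 ms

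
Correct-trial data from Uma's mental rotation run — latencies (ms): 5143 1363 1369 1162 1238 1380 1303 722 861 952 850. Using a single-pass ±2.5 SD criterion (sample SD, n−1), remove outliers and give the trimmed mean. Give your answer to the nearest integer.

n = 11, ΣRT = 16343, M = 1485.727
Σ(x−M)² = 15277644.18; s = √(15277644.18/10) = 1236.028
Cutoffs: 1485.727 ± 2.5·1236.028 → [-1604.3, 4575.8]
Outside: 5143 → excluded.
Retained (n=10): Σ = 11200, mean = 11200/10 = 1120.000

1120 ms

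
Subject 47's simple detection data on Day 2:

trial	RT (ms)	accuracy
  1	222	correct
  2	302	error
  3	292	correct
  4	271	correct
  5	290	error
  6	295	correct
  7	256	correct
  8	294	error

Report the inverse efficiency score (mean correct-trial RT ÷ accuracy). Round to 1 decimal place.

Correct trials (n=5): 222, 292, 271, 295, 256
Mean correct RT = 1336/5 = 267.2000 ms
Proportion correct = 5/8
IES = 267.2000 / (5/8) = 427.520 ms

427.5 ms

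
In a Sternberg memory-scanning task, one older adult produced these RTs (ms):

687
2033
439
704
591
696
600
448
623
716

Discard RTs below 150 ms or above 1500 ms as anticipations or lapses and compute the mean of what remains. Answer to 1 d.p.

611.6 ms

Excluded: 2033
Retained (n=9): Σ = 5504
Mean = 5504/9 = 611.5556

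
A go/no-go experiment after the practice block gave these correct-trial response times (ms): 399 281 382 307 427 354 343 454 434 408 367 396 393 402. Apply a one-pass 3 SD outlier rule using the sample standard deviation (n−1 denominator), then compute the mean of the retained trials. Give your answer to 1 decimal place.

381.9 ms

n = 14, ΣRT = 5347, M = 381.929
Σ(x−M)² = 29950.93; s = √(29950.93/13) = 47.999
Cutoffs: 381.929 ± 3·47.999 → [237.9, 525.9]
No RTs fall outside the cutoffs; all 14 retained. Mean = 5347/14 = 381.929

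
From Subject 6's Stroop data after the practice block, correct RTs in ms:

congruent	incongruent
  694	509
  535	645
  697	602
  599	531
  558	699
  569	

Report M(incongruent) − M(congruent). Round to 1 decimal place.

M(congruent) = 3652/6 = 608.667
M(incongruent) = 2986/5 = 597.200
Difference = 597.200 − 608.667 = -11.467 ms

-11.5 ms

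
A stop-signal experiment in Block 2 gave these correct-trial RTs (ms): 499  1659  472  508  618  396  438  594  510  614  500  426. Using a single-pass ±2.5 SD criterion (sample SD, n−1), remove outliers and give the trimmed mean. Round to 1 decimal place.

n = 12, ΣRT = 7234, M = 602.833
Σ(x−M)² = 1273225.67; s = √(1273225.67/11) = 340.217
Cutoffs: 602.833 ± 2.5·340.217 → [-247.7, 1453.4]
Outside: 1659 → excluded.
Retained (n=11): Σ = 5575, mean = 5575/11 = 506.818

506.8 ms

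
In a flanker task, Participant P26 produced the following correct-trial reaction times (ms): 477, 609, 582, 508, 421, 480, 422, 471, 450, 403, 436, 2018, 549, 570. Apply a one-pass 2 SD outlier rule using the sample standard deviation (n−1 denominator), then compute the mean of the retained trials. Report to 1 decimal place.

490.6 ms

n = 14, ΣRT = 8396, M = 599.714
Σ(x−M)² = 2221192.86; s = √(2221192.86/13) = 413.353
Cutoffs: 599.714 ± 2·413.353 → [-227.0, 1426.4]
Outside: 2018 → excluded.
Retained (n=13): Σ = 6378, mean = 6378/13 = 490.615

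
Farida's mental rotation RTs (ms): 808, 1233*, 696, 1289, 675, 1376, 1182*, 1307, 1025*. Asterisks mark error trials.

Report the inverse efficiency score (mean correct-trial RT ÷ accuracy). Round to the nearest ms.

1538 ms

Correct trials (n=6): 808, 696, 1289, 675, 1376, 1307
Mean correct RT = 6151/6 = 1025.1667 ms
Proportion correct = 6/9
IES = 1025.1667 / (6/9) = 1537.750 ms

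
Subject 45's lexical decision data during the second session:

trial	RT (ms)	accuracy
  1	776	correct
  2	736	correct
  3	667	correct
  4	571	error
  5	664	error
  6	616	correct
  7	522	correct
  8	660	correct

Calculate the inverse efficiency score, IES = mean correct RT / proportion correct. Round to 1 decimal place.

883.8 ms

Correct trials (n=6): 776, 736, 667, 616, 522, 660
Mean correct RT = 3977/6 = 662.8333 ms
Proportion correct = 6/8
IES = 662.8333 / (6/8) = 883.778 ms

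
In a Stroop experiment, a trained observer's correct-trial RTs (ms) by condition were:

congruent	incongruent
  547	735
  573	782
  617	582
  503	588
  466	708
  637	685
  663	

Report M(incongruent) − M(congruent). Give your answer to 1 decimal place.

M(congruent) = 4006/7 = 572.286
M(incongruent) = 4080/6 = 680.000
Difference = 680.000 − 572.286 = 107.714 ms

107.7 ms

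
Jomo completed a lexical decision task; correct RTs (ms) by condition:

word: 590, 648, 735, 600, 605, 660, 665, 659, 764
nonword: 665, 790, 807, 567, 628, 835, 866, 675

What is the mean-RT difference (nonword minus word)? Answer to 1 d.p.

70.7 ms

M(word) = 5926/9 = 658.444
M(nonword) = 5833/8 = 729.125
Difference = 729.125 − 658.444 = 70.681 ms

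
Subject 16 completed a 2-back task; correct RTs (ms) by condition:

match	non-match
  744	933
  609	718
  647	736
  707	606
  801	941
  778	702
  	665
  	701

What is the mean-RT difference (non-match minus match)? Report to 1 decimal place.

M(match) = 4286/6 = 714.333
M(non-match) = 6002/8 = 750.250
Difference = 750.250 − 714.333 = 35.917 ms

35.9 ms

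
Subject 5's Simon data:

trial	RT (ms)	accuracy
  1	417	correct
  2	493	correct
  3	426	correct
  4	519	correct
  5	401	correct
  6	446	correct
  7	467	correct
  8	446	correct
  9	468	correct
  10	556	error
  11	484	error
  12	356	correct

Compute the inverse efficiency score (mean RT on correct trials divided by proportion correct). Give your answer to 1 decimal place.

532.7 ms

Correct trials (n=10): 417, 493, 426, 519, 401, 446, 467, 446, 468, 356
Mean correct RT = 4439/10 = 443.9000 ms
Proportion correct = 10/12
IES = 443.9000 / (10/12) = 532.680 ms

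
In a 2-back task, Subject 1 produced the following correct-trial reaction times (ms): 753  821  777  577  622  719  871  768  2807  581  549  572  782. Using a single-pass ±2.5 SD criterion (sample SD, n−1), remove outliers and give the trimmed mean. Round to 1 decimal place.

699.3 ms

n = 13, ΣRT = 11199, M = 861.462
Σ(x−M)² = 4239429.23; s = √(4239429.23/12) = 594.378
Cutoffs: 861.462 ± 2.5·594.378 → [-624.5, 2347.4]
Outside: 2807 → excluded.
Retained (n=12): Σ = 8392, mean = 8392/12 = 699.333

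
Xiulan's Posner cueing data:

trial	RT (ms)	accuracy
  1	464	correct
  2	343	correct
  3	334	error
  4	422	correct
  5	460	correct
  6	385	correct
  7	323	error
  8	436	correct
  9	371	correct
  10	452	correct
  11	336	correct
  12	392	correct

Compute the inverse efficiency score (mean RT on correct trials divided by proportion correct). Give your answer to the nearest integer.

487 ms

Correct trials (n=10): 464, 343, 422, 460, 385, 436, 371, 452, 336, 392
Mean correct RT = 4061/10 = 406.1000 ms
Proportion correct = 10/12
IES = 406.1000 / (10/12) = 487.320 ms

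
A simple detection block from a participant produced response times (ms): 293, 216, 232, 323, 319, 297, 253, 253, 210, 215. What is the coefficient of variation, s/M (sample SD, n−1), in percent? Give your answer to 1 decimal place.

16.8%

n = 10, Σ = 2611, M = 261.1000
Σ(x−M)² = 17238.900; s = √(17238.900/9) = 43.7657
CV = 43.7657 / 261.1000 = 0.16762 = 16.762%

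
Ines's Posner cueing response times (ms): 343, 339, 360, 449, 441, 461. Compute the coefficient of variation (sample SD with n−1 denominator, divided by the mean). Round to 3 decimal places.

n = 6, Σ = 2393, M = 398.8333
Σ(x−M)² = 16364.833; s = √(16364.833/5) = 57.2098
CV = 57.2098 / 398.8333 = 0.14344

0.143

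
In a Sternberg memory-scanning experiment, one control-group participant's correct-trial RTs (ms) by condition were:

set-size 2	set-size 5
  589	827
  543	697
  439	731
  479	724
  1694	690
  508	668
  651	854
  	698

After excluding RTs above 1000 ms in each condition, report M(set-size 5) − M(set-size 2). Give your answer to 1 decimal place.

set-size 2: exclude 1694
M(set-size 2) = 3209/6 = 534.833
M(set-size 5) = 5889/8 = 736.125
Difference = 736.125 − 534.833 = 201.292 ms

201.3 ms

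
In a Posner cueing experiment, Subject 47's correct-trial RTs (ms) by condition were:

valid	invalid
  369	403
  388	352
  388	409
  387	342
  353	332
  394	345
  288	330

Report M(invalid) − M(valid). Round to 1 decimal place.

-7.7 ms

M(valid) = 2567/7 = 366.714
M(invalid) = 2513/7 = 359.000
Difference = 359.000 − 366.714 = -7.714 ms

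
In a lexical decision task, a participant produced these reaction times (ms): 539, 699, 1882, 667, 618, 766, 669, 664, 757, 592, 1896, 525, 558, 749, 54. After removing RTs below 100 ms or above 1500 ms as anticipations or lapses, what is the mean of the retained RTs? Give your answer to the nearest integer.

650 ms

Excluded: 54, 1882, 1896
Retained (n=12): Σ = 7803
Mean = 7803/12 = 650.2500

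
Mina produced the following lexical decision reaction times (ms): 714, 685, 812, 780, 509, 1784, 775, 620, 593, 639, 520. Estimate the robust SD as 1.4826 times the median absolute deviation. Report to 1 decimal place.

136.4 ms

Sorted: 509, 520, 593, 620, 639, 685, 714, 775, 780, 812, 1784 → median = 685
|x − 685| sorted: 0, 29, 46, 65, 90, 92, 95, 127, 165, 176, 1099 → MAD = 92
Robust SD ≈ 1.4826 × 92 = 136.399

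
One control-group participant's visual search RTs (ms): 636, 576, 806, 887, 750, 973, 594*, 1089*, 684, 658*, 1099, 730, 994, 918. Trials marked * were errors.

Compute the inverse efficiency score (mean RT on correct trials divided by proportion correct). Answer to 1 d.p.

Correct trials (n=11): 636, 576, 806, 887, 750, 973, 684, 1099, 730, 994, 918
Mean correct RT = 9053/11 = 823.0000 ms
Proportion correct = 11/14
IES = 823.0000 / (11/14) = 1047.455 ms

1047.5 ms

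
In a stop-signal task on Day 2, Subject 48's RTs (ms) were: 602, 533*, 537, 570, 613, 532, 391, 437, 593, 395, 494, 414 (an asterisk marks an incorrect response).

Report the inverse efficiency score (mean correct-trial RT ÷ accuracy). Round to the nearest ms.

Correct trials (n=11): 602, 537, 570, 613, 532, 391, 437, 593, 395, 494, 414
Mean correct RT = 5578/11 = 507.0909 ms
Proportion correct = 11/12
IES = 507.0909 / (11/12) = 553.190 ms

553 ms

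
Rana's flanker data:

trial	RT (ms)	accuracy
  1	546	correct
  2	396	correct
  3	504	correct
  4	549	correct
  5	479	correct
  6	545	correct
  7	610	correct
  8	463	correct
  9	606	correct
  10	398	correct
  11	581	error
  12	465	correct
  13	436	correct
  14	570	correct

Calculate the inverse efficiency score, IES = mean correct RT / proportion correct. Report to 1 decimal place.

Correct trials (n=13): 546, 396, 504, 549, 479, 545, 610, 463, 606, 398, 465, 436, 570
Mean correct RT = 6567/13 = 505.1538 ms
Proportion correct = 13/14
IES = 505.1538 / (13/14) = 544.012 ms

544.0 ms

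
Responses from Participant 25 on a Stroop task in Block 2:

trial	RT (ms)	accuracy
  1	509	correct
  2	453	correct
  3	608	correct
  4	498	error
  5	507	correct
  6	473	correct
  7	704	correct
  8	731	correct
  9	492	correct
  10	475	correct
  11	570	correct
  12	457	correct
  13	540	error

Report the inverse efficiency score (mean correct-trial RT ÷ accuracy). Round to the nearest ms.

Correct trials (n=11): 509, 453, 608, 507, 473, 704, 731, 492, 475, 570, 457
Mean correct RT = 5979/11 = 543.5455 ms
Proportion correct = 11/13
IES = 543.5455 / (11/13) = 642.372 ms

642 ms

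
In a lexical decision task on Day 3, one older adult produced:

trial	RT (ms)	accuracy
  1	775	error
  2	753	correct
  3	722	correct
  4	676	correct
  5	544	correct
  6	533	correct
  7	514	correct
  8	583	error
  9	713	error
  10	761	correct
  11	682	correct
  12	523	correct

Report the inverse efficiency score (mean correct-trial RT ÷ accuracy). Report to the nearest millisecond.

Correct trials (n=9): 753, 722, 676, 544, 533, 514, 761, 682, 523
Mean correct RT = 5708/9 = 634.2222 ms
Proportion correct = 9/12
IES = 634.2222 / (9/12) = 845.630 ms

846 ms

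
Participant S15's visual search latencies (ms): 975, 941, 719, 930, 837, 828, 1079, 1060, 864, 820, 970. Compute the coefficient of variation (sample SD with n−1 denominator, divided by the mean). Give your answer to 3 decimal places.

0.120

n = 11, Σ = 10023, M = 911.1818
Σ(x−M)² = 118981.636; s = √(118981.636/10) = 109.0787
CV = 109.0787 / 911.1818 = 0.11971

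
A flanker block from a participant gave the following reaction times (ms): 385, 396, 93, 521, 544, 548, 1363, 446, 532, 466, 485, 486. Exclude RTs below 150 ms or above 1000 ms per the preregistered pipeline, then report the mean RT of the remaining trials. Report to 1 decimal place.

480.9 ms

Excluded: 93, 1363
Retained (n=10): Σ = 4809
Mean = 4809/10 = 480.9000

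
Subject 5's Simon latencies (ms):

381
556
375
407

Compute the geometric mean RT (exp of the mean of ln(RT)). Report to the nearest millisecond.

ln(RT): 5.9428, 6.3208, 5.9269, 6.0088
Mean ln(RT) = 24.1993/4 = 6.04983
Geometric mean = exp(6.04983) = 424.04 ms

424 ms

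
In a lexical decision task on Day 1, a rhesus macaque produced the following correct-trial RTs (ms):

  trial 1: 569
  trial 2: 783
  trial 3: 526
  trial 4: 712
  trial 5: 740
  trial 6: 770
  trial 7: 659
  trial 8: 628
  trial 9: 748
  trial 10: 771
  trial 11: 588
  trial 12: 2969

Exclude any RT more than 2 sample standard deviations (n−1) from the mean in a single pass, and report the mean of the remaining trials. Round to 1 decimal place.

681.3 ms

n = 12, ΣRT = 10463, M = 871.917
Σ(x−M)² = 4881420.92; s = √(4881420.92/11) = 666.157
Cutoffs: 871.917 ± 2·666.157 → [-460.4, 2204.2]
Outside: 2969 → excluded.
Retained (n=11): Σ = 7494, mean = 7494/11 = 681.273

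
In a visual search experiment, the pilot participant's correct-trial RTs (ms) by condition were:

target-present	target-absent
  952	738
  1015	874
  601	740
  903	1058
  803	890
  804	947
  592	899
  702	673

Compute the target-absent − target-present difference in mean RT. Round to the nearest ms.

56 ms

M(target-present) = 6372/8 = 796.500
M(target-absent) = 6819/8 = 852.375
Difference = 852.375 − 796.500 = 55.875 ms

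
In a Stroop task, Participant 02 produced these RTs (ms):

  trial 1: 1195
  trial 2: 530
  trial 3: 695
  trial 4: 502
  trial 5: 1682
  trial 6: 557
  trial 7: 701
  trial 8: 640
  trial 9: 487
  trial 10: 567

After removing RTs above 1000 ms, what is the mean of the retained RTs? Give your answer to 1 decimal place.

584.9 ms

Excluded: 1195, 1682
Retained (n=8): Σ = 4679
Mean = 4679/8 = 584.8750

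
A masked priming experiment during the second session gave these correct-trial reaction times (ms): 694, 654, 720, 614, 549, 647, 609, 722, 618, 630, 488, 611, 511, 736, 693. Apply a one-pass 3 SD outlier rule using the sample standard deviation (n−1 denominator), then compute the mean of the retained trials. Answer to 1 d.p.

n = 15, ΣRT = 9496, M = 633.067
Σ(x−M)² = 78676.93; s = √(78676.93/14) = 74.965
Cutoffs: 633.067 ± 3·74.965 → [408.2, 858.0]
No RTs fall outside the cutoffs; all 15 retained. Mean = 9496/15 = 633.067

633.1 ms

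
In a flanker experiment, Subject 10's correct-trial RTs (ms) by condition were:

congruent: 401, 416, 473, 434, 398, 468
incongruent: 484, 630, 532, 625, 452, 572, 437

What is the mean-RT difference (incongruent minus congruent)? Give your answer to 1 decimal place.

M(congruent) = 2590/6 = 431.667
M(incongruent) = 3732/7 = 533.143
Difference = 533.143 − 431.667 = 101.476 ms

101.5 ms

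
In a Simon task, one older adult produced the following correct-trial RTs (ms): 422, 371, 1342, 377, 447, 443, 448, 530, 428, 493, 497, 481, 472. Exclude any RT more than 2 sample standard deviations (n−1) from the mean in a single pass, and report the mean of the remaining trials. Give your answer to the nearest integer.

451 ms

n = 13, ΣRT = 6751, M = 519.308
Σ(x−M)² = 758020.77; s = √(758020.77/12) = 251.333
Cutoffs: 519.308 ± 2·251.333 → [16.6, 1022.0]
Outside: 1342 → excluded.
Retained (n=12): Σ = 5409, mean = 5409/12 = 450.750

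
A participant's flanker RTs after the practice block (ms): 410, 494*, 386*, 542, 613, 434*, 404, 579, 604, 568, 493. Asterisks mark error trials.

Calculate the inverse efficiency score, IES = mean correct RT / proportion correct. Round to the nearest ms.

Correct trials (n=8): 410, 542, 613, 404, 579, 604, 568, 493
Mean correct RT = 4213/8 = 526.6250 ms
Proportion correct = 8/11
IES = 526.6250 / (8/11) = 724.109 ms

724 ms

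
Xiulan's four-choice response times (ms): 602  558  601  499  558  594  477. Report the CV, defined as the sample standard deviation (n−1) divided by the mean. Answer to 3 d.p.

n = 7, Σ = 3889, M = 555.5714
Σ(x−M)² = 15081.714; s = √(15081.714/6) = 50.1360
CV = 50.1360 / 555.5714 = 0.09024

0.090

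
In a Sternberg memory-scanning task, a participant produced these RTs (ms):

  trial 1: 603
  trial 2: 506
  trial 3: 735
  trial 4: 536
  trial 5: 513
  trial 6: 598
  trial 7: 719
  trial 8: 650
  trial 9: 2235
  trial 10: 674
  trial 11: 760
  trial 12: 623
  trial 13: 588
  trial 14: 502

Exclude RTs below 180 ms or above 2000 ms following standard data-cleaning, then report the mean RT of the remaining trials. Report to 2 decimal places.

Excluded: 2235
Retained (n=13): Σ = 8007
Mean = 8007/13 = 615.9231

615.92 ms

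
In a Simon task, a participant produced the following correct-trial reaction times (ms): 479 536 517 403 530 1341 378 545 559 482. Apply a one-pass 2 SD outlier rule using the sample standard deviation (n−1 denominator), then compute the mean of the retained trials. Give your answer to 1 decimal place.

492.1 ms

n = 10, ΣRT = 5770, M = 577.000
Σ(x−M)² = 681040.00; s = √(681040.00/9) = 275.084
Cutoffs: 577.000 ± 2·275.084 → [26.8, 1127.2]
Outside: 1341 → excluded.
Retained (n=9): Σ = 4429, mean = 4429/9 = 492.111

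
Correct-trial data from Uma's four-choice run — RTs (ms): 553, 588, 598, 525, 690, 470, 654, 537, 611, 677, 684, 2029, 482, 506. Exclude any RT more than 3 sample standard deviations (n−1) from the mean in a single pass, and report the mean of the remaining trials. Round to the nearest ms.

583 ms

n = 14, ΣRT = 9604, M = 686.000
Σ(x−M)² = 2014230.00; s = √(2014230.00/13) = 393.625
Cutoffs: 686.000 ± 3·393.625 → [-494.9, 1866.9]
Outside: 2029 → excluded.
Retained (n=13): Σ = 7575, mean = 7575/13 = 582.692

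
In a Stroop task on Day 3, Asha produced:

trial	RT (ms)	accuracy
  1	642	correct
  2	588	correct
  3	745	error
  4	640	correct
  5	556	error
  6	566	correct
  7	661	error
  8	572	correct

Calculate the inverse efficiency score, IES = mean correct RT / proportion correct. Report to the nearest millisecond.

963 ms

Correct trials (n=5): 642, 588, 640, 566, 572
Mean correct RT = 3008/5 = 601.6000 ms
Proportion correct = 5/8
IES = 601.6000 / (5/8) = 962.560 ms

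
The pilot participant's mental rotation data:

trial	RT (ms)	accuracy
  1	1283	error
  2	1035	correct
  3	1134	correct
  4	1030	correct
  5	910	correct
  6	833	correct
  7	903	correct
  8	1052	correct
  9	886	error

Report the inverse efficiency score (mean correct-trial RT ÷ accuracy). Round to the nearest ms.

Correct trials (n=7): 1035, 1134, 1030, 910, 833, 903, 1052
Mean correct RT = 6897/7 = 985.2857 ms
Proportion correct = 7/9
IES = 985.2857 / (7/9) = 1266.796 ms

1267 ms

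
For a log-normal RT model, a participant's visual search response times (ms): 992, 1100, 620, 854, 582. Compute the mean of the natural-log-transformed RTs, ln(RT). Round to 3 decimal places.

6.690

ln(RT): 6.8997, 7.0031, 6.4297, 6.7499, 6.3665
Σ ln(RT) = 33.4489
Mean = 33.4489/5 = 6.68978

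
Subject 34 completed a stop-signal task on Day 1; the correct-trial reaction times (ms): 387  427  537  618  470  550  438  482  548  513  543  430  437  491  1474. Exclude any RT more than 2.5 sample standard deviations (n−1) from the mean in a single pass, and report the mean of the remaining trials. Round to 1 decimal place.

490.8 ms

n = 15, ΣRT = 8345, M = 556.333
Σ(x−M)² = 955305.33; s = √(955305.33/14) = 261.220
Cutoffs: 556.333 ± 2.5·261.220 → [-96.7, 1209.4]
Outside: 1474 → excluded.
Retained (n=14): Σ = 6871, mean = 6871/14 = 490.786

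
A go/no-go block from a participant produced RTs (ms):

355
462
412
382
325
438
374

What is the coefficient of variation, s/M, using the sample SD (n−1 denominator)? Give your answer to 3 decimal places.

n = 7, Σ = 2748, M = 392.5714
Σ(x−M)² = 13695.714; s = √(13695.714/6) = 47.7768
CV = 47.7768 / 392.5714 = 0.12170

0.122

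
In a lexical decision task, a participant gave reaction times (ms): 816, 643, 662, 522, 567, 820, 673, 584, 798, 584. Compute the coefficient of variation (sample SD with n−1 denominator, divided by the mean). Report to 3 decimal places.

n = 10, Σ = 6669, M = 666.9000
Σ(x−M)² = 108210.900; s = √(108210.900/9) = 109.6514
CV = 109.6514 / 666.9000 = 0.16442

0.164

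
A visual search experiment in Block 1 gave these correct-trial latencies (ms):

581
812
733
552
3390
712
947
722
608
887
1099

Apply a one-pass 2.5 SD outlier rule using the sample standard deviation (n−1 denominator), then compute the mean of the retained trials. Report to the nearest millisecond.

765 ms

n = 11, ΣRT = 11043, M = 1003.909
Σ(x−M)² = 6534100.91; s = √(6534100.91/10) = 808.338
Cutoffs: 1003.909 ± 2.5·808.338 → [-1016.9, 3024.8]
Outside: 3390 → excluded.
Retained (n=10): Σ = 7653, mean = 7653/10 = 765.300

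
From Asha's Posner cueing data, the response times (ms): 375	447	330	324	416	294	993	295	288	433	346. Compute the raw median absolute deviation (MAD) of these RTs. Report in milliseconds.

52 ms

Sorted: 288, 294, 295, 324, 330, 346, 375, 416, 433, 447, 993 → median = 346
|x − 346|: 29, 101, 16, 22, 70, 52, 647, 51, 58, 87, 0
Sorted deviations: 0, 16, 22, 29, 51, 52, 58, 70, 87, 101, 647 → MAD = 52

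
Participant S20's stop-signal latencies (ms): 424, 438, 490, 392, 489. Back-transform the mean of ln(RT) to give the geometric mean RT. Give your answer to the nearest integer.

ln(RT): 6.0497, 6.0822, 6.1944, 5.9713, 6.1924
Mean ln(RT) = 30.4900/5 = 6.09800
Geometric mean = exp(6.09800) = 444.97 ms

445 ms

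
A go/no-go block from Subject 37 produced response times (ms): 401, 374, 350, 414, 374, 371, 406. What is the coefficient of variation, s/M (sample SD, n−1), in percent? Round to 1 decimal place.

n = 7, Σ = 2690, M = 384.2857
Σ(x−M)² = 3197.429; s = √(3197.429/6) = 23.0847
CV = 23.0847 / 384.2857 = 0.06007 = 6.007%

6.0%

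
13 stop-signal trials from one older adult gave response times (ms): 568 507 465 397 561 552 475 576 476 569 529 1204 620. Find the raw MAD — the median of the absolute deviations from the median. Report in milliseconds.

45 ms

Sorted: 397, 465, 475, 476, 507, 529, 552, 561, 568, 569, 576, 620, 1204 → median = 552
|x − 552|: 16, 45, 87, 155, 9, 0, 77, 24, 76, 17, 23, 652, 68
Sorted deviations: 0, 9, 16, 17, 23, 24, 45, 68, 76, 77, 87, 155, 652 → MAD = 45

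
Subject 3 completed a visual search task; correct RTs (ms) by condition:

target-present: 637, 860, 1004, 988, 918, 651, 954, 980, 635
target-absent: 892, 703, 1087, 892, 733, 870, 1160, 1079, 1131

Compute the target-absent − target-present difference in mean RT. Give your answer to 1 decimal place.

102.2 ms

M(target-present) = 7627/9 = 847.444
M(target-absent) = 8547/9 = 949.667
Difference = 949.667 − 847.444 = 102.222 ms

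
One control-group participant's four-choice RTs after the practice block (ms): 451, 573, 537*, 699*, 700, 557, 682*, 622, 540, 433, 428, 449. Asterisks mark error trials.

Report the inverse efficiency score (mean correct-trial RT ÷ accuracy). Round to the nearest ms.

704 ms

Correct trials (n=9): 451, 573, 700, 557, 622, 540, 433, 428, 449
Mean correct RT = 4753/9 = 528.1111 ms
Proportion correct = 9/12
IES = 528.1111 / (9/12) = 704.148 ms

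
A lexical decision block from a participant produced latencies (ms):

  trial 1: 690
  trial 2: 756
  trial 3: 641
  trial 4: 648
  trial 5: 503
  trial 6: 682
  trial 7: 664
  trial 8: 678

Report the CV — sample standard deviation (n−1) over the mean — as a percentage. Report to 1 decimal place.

n = 8, Σ = 5262, M = 657.7500
Σ(x−M)² = 36053.500; s = √(36053.500/7) = 71.7670
CV = 71.7670 / 657.7500 = 0.10911 = 10.911%

10.9%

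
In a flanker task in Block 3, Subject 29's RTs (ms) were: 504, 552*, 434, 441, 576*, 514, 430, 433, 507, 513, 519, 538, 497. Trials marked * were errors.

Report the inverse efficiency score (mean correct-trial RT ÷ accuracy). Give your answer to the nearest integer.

Correct trials (n=11): 504, 434, 441, 514, 430, 433, 507, 513, 519, 538, 497
Mean correct RT = 5330/11 = 484.5455 ms
Proportion correct = 11/13
IES = 484.5455 / (11/13) = 572.645 ms

573 ms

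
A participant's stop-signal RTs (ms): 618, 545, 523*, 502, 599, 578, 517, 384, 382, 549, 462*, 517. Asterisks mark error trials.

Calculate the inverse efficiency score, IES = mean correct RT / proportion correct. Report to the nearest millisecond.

Correct trials (n=10): 618, 545, 502, 599, 578, 517, 384, 382, 549, 517
Mean correct RT = 5191/10 = 519.1000 ms
Proportion correct = 10/12
IES = 519.1000 / (10/12) = 622.920 ms

623 ms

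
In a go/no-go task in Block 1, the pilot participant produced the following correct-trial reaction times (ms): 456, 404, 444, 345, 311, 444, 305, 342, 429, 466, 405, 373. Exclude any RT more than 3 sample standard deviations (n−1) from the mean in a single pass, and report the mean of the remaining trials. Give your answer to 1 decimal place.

393.7 ms

n = 12, ΣRT = 4724, M = 393.667
Σ(x−M)² = 35828.67; s = √(35828.67/11) = 57.071
Cutoffs: 393.667 ± 3·57.071 → [222.5, 564.9]
No RTs fall outside the cutoffs; all 12 retained. Mean = 4724/12 = 393.667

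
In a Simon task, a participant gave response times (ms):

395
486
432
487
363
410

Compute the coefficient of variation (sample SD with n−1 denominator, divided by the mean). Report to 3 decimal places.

n = 6, Σ = 2573, M = 428.8333
Σ(x−M)² = 12494.833; s = √(12494.833/5) = 49.9897
CV = 49.9897 / 428.8333 = 0.11657

0.117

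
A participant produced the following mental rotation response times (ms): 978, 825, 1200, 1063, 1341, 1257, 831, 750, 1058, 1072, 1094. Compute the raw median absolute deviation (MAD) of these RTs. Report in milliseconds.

137 ms

Sorted: 750, 825, 831, 978, 1058, 1063, 1072, 1094, 1200, 1257, 1341 → median = 1063
|x − 1063|: 85, 238, 137, 0, 278, 194, 232, 313, 5, 9, 31
Sorted deviations: 0, 5, 9, 31, 85, 137, 194, 232, 238, 278, 313 → MAD = 137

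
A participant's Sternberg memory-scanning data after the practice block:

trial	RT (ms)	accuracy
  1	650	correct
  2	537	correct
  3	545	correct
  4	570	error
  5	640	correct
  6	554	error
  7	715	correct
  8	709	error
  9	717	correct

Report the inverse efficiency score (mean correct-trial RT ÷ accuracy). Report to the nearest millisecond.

Correct trials (n=6): 650, 537, 545, 640, 715, 717
Mean correct RT = 3804/6 = 634.0000 ms
Proportion correct = 6/9
IES = 634.0000 / (6/9) = 951.000 ms

951 ms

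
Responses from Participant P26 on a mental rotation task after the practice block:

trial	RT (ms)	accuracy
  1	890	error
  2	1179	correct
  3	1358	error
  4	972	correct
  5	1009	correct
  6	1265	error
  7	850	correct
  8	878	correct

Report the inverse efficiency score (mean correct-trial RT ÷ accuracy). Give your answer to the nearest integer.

1564 ms

Correct trials (n=5): 1179, 972, 1009, 850, 878
Mean correct RT = 4888/5 = 977.6000 ms
Proportion correct = 5/8
IES = 977.6000 / (5/8) = 1564.160 ms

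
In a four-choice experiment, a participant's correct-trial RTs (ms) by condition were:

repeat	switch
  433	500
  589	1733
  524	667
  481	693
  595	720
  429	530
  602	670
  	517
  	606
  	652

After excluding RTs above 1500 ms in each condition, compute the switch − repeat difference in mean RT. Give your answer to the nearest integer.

95 ms

switch: exclude 1733
M(repeat) = 3653/7 = 521.857
M(switch) = 5555/9 = 617.222
Difference = 617.222 − 521.857 = 95.365 ms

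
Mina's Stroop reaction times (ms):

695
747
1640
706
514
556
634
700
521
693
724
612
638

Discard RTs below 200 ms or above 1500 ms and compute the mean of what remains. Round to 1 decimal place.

645.0 ms

Excluded: 1640
Retained (n=12): Σ = 7740
Mean = 7740/12 = 645.0000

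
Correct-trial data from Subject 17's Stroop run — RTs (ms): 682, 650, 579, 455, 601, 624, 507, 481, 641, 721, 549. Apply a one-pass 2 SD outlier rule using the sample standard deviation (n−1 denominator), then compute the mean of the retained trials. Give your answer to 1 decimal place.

n = 11, ΣRT = 6490, M = 590.000
Σ(x−M)² = 71900.00; s = √(71900.00/10) = 84.794
Cutoffs: 590.000 ± 2·84.794 → [420.4, 759.6]
No RTs fall outside the cutoffs; all 11 retained. Mean = 6490/11 = 590.000

590.0 ms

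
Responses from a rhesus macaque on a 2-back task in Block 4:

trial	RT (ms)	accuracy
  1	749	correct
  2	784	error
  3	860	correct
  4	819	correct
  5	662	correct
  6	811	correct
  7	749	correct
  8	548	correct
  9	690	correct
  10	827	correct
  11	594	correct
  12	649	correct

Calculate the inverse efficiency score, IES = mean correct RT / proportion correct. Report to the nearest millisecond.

Correct trials (n=11): 749, 860, 819, 662, 811, 749, 548, 690, 827, 594, 649
Mean correct RT = 7958/11 = 723.4545 ms
Proportion correct = 11/12
IES = 723.4545 / (11/12) = 789.223 ms

789 ms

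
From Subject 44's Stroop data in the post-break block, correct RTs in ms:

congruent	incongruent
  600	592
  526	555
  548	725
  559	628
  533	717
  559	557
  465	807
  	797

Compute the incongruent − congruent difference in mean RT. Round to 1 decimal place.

130.8 ms

M(congruent) = 3790/7 = 541.429
M(incongruent) = 5378/8 = 672.250
Difference = 672.250 − 541.429 = 130.821 ms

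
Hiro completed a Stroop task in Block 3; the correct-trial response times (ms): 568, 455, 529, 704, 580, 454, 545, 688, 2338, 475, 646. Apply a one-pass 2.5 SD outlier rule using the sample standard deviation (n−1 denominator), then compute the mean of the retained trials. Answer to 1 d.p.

564.4 ms

n = 11, ΣRT = 7982, M = 725.636
Σ(x−M)² = 2935146.55; s = √(2935146.55/10) = 541.770
Cutoffs: 725.636 ± 2.5·541.770 → [-628.8, 2080.1]
Outside: 2338 → excluded.
Retained (n=10): Σ = 5644, mean = 5644/10 = 564.400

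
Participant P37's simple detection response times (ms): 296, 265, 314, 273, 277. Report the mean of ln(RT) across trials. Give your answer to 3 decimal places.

ln(RT): 5.6904, 5.5797, 5.7494, 5.6095, 5.6240
Σ ln(RT) = 28.2530
Mean = 28.2530/5 = 5.65059

5.651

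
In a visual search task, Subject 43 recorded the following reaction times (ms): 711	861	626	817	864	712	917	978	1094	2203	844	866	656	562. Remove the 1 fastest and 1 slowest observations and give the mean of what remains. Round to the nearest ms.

829 ms

Sorted: 562, 626, 656, 711, 712, 817, 844, 861, 864, 866, 917, 978, 1094, 2203
Drop lowest 1 (562) and highest 1 (2203)
Remaining (n=12): Σ = 9946, mean = 9946/12 = 828.833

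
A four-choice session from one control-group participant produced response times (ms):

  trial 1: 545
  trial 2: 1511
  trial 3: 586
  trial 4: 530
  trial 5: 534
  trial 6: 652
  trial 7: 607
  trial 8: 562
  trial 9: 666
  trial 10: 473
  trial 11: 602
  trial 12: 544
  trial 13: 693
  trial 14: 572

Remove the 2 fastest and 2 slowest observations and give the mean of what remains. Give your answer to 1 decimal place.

587.0 ms

Sorted: 473, 530, 534, 544, 545, 562, 572, 586, 602, 607, 652, 666, 693, 1511
Drop lowest 2 (473, 530) and highest 2 (693, 1511)
Remaining (n=10): Σ = 5870, mean = 5870/10 = 587.000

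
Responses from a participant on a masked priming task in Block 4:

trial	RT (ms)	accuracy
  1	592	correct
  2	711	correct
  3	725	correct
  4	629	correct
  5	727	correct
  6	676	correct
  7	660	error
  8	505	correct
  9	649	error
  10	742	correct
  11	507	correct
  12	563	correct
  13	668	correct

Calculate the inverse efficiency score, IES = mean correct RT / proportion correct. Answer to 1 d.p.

Correct trials (n=11): 592, 711, 725, 629, 727, 676, 505, 742, 507, 563, 668
Mean correct RT = 7045/11 = 640.4545 ms
Proportion correct = 11/13
IES = 640.4545 / (11/13) = 756.901 ms

756.9 ms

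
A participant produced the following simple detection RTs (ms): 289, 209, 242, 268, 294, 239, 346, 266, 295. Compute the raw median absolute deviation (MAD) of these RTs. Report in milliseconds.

26 ms

Sorted: 209, 239, 242, 266, 268, 289, 294, 295, 346 → median = 268
|x − 268|: 21, 59, 26, 0, 26, 29, 78, 2, 27
Sorted deviations: 0, 2, 21, 26, 26, 27, 29, 59, 78 → MAD = 26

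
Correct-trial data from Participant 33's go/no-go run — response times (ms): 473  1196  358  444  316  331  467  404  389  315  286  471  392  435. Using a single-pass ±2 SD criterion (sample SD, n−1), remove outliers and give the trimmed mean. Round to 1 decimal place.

390.8 ms

n = 14, ΣRT = 6277, M = 448.357
Σ(x−M)² = 652901.21; s = √(652901.21/13) = 224.105
Cutoffs: 448.357 ± 2·224.105 → [0.1, 896.6]
Outside: 1196 → excluded.
Retained (n=13): Σ = 5081, mean = 5081/13 = 390.846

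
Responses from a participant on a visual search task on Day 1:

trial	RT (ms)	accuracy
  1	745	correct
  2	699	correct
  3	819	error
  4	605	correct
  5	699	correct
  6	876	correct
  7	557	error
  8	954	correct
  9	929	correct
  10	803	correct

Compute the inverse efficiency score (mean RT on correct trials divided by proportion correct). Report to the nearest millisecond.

986 ms

Correct trials (n=8): 745, 699, 605, 699, 876, 954, 929, 803
Mean correct RT = 6310/8 = 788.7500 ms
Proportion correct = 8/10
IES = 788.7500 / (8/10) = 985.938 ms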